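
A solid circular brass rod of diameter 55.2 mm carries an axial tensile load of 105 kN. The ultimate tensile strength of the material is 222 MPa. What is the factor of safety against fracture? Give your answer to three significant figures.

A = πd²/4 = 2393 mm².
σ = F/A = 105000/2393 = 43.88 MPa.
n = 222/43.88 = 5.060.

n = 5.06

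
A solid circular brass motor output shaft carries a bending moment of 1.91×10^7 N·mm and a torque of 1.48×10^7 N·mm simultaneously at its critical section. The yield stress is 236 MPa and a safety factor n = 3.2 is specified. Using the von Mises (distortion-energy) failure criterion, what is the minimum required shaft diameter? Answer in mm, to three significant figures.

d = 147 mm

σ_allow = σ_y/n = 236/3.2 = 73.75 MPa.
For a solid shaft σ_b = 32M/(πd³) and τ = 16T/(πd³), so the von Mises stress is σ' = (16/πd³)·√(4M²+3T²).
√(4M²+3T²) = √(4×(1.910×10^7)² + 3×(1.480×10^7)²) = 4.600×10^7 N·mm.
d³ = 16×4.600×10^7/(π×73.75) = 3.177×10^6 mm³.
d = 147.0 mm.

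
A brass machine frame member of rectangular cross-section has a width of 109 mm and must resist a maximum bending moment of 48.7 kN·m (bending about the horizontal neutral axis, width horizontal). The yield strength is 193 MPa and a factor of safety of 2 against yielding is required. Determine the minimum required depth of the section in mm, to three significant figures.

σ_allow = 193/2 = 96.50 MPa.
For a rectangular section σ = 6M/(bh²), so h² = 6M/(b σ_allow) = 6×4.8700×10^7/(109×96.50) = 27780 mm².
h = 166.7 mm.

h = 167 mm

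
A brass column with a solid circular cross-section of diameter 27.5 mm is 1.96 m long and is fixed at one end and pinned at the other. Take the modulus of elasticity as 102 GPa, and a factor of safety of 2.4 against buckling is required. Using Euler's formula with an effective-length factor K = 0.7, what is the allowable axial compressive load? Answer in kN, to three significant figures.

I = πd⁴/64 = π×27.5⁴/64 = 28070 mm⁴.
Effective length L_e = KL = 0.7×1.96 m = 1372 mm.
Euler critical load P_cr = π²EI/L_e² = π²×102000×28070/1372² = 15010 N.
P_allow = P_cr/n = 15010/2.4 = 6256 N.

P_allow = 6.26 kN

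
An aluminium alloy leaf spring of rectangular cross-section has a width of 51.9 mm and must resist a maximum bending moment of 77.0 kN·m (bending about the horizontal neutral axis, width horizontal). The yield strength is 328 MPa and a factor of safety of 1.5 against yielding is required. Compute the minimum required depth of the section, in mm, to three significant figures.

h = 202 mm

σ_allow = 328/1.5 = 218.7 MPa.
For a rectangular section σ = 6M/(bh²), so h² = 6M/(b σ_allow) = 6×7.7000×10^7/(51.9×218.7) = 40710 mm².
h = 201.8 mm.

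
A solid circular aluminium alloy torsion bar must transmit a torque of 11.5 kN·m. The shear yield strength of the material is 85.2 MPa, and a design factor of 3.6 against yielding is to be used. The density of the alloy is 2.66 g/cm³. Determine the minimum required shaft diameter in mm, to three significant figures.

Allowable shear stress τ_allow = 85.2/3.6 = 23.67 MPa.
For a solid shaft τ = 16T/(πd³), so d³ = 16T/(π τ_allow) = 16×1.1500×10^7/(π×23.67) = 2.475×10^6 mm³.
d = (2.475×10^6)^(1/3) = 135.3 mm.

d = 135 mm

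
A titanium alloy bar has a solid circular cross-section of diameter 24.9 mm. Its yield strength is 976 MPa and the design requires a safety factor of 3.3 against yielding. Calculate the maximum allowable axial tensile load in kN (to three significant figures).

F_allow = 144 kN

σ_allow = 976/3.3 = 295.8 MPa.
A = πd²/4 = π×24.9²/4 = 487.0 mm².
F_allow = σ_allow × A = 295.8×487.0 = 144000 N.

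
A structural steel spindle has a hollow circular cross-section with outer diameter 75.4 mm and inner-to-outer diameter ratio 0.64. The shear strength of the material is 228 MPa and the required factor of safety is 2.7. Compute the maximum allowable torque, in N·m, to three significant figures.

τ_allow = 228/2.7 = 84.44 MPa.
For a hollow shaft T_allow = τ_allow·πd_o³(1−k⁴)/16 with 1−k⁴ = 0.8322, so πd_o³(1−k⁴)/16 = 70050 mm³.
T_allow = 84.44×70050 = 5.915×10^6 N·mm = 5915 N·m.

T_allow = 5920 N·m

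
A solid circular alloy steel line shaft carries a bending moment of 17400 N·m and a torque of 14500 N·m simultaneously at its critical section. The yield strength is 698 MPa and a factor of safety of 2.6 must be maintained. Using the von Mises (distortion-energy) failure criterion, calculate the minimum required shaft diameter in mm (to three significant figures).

σ_allow = σ_y/n = 698/2.6 = 268.5 MPa.
For a solid shaft σ_b = 32M/(πd³) and τ = 16T/(πd³), so the von Mises stress is σ' = (16/πd³)·√(4M²+3T²).
√(4M²+3T²) = √(4×(1.740×10^7)² + 3×(1.450×10^7)²) = 4.292×10^7 N·mm.
d³ = 16×4.292×10^7/(π×268.5) = 814200 mm³.
d = 93.38 mm.

d = 93.4 mm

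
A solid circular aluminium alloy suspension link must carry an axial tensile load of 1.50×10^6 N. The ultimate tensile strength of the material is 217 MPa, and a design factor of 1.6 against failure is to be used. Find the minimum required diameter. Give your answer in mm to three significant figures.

Allowable stress σ_allow = 217/1.6 = 135.6 MPa.
Required area A = F/σ_allow = 1500000/135.6 = 11060 mm².
A = πd²/4 → d = √(4A/π) = 118.7 mm.

d = 119 mm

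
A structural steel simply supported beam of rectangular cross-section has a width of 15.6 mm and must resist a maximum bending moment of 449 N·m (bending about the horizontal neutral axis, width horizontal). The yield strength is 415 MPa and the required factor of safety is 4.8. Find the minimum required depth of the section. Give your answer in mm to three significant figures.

h = 44.7 mm

σ_allow = 415/4.8 = 86.46 MPa.
For a rectangular section σ = 6M/(bh²), so h² = 6M/(b σ_allow) = 6×449000/(15.6×86.46) = 1997 mm².
h = 44.69 mm.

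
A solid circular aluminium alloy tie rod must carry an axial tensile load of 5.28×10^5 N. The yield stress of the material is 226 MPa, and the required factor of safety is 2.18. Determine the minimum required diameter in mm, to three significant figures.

d = 80.5 mm

Allowable stress σ_allow = 226/2.18 = 103.7 MPa.
Required area A = F/σ_allow = 528000/103.7 = 5093 mm².
A = πd²/4 → d = √(4A/π) = 80.53 mm.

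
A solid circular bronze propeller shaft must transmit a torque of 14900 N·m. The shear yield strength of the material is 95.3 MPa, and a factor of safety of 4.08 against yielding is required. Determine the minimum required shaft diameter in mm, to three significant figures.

d = 148 mm

Allowable shear stress τ_allow = 95.3/4.08 = 23.36 MPa.
For a solid shaft τ = 16T/(πd³), so d³ = 16T/(π τ_allow) = 16×1.4900×10^7/(π×23.36) = 3.249×10^6 mm³.
d = (3.249×10^6)^(1/3) = 148.1 mm.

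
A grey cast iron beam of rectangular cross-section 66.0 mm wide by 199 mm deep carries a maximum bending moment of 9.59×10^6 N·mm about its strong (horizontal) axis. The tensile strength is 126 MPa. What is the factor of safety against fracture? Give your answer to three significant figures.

Section modulus S = bh²/6 = 66.0×199²/6 = 435600 mm³.
σ = M/S = 9590000/435600 = 22.02 MPa.
n = 126/22.02 = 5.723.

n = 5.72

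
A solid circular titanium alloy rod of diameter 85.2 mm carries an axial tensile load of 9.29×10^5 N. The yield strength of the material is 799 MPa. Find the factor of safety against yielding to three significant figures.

A = πd²/4 = 5701 mm².
σ = F/A = 929000/5701 = 162.9 MPa.
n = 799/162.9 = 4.903.

n = 4.90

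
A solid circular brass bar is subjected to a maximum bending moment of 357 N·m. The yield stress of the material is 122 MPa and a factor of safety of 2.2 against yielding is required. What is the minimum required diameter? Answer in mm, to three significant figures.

d = 40.3 mm

σ_allow = 122/2.2 = 55.45 MPa.
For a solid circular section σ = 32M/(πd³), so d³ = 32M/(π σ_allow) = 32×357000/(π×55.45) = 65570 mm³.
d = 40.33 mm.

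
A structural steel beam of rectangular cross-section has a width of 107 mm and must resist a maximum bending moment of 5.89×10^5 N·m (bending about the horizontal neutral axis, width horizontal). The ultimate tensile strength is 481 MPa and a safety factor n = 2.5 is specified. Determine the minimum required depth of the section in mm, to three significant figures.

σ_allow = 481/2.5 = 192.4 MPa.
For a rectangular section σ = 6M/(bh²), so h² = 6M/(b σ_allow) = 6×5.8900×10^8/(107×192.4) = 171700 mm².
h = 414.3 mm.

h = 414 mm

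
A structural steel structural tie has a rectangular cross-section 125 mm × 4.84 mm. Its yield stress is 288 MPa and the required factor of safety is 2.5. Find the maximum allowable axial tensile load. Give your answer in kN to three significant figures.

σ_allow = 288/2.5 = 115.2 MPa.
A = 125×4.84 = 605.0 mm².
F_allow = σ_allow × A = 115.2×605.0 = 69700 N.

F_allow = 69.7 kN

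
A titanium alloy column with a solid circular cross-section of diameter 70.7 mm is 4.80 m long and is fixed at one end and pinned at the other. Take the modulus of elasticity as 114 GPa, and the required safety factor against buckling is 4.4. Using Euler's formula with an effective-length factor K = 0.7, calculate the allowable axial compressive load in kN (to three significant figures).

I = πd⁴/64 = π×70.7⁴/64 = 1.226×10^6 mm⁴.
Effective length L_e = KL = 0.7×4.80 m = 3360 mm.
Euler critical load P_cr = π²EI/L_e² = π²×114000×1.226×10^6/3360² = 122200 N.
P_allow = P_cr/n = 122200/4.4 = 27780 N.

P_allow = 27.8 kN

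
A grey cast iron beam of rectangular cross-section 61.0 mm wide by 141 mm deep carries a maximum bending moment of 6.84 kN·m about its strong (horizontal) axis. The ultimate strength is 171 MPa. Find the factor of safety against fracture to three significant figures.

n = 5.05

Section modulus S = bh²/6 = 61.0×141²/6 = 202100 mm³.
σ = M/S = 6840000/202100 = 33.84 MPa.
n = 171/33.84 = 5.053.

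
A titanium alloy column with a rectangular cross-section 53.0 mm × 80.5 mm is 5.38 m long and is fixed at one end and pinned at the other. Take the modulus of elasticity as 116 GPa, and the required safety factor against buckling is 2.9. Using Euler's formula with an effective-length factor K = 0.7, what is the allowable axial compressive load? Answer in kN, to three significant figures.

P_allow = 27.8 kN

Buckling occurs about the weak axis: I_min = h·b³/12 = 80.5×53.0³/12 = 998700 mm⁴ (b = 53.0 mm is the smaller dimension).
Effective length L_e = KL = 0.7×5.38 m = 3766 mm.
Euler critical load P_cr = π²EI/L_e² = π²×116000×998700/3766² = 80620 N.
P_allow = P_cr/n = 80620/2.9 = 27800 N.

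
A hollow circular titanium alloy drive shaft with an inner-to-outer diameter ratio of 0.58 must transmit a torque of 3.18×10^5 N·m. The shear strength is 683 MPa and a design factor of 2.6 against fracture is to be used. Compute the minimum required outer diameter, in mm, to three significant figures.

d_o = 191 mm

τ_allow = 683/2.6 = 262.7 MPa.
For a hollow shaft τ = 16T/[πd_o³(1−k⁴)] with k = 0.58, so 1−k⁴ = 0.8868.
d_o³ = 16T/[π τ_allow (1−k⁴)] = 16×3.1800×10^8/(π×262.7×0.8868) = 6.952×10^6 mm³.
d_o = 190.9 mm.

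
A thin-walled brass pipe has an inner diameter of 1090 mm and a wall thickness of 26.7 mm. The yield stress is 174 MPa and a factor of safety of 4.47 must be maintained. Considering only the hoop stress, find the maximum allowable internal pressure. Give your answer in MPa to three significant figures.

p_allow = 1.91 MPa

σ_allow = 174/4.47 = 38.93 MPa.
σ_h = pD/(2t) → p_allow = 2σ_allow t/D = 2×38.93×26.7/1090 = 1.907 MPa.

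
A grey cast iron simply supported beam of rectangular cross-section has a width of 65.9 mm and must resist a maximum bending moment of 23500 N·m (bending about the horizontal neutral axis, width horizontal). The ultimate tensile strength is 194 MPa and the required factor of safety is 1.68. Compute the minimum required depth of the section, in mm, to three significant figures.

σ_allow = 194/1.68 = 115.5 MPa.
For a rectangular section σ = 6M/(bh²), so h² = 6M/(b σ_allow) = 6×2.3500×10^7/(65.9×115.5) = 18530 mm².
h = 136.1 mm.

h = 136 mm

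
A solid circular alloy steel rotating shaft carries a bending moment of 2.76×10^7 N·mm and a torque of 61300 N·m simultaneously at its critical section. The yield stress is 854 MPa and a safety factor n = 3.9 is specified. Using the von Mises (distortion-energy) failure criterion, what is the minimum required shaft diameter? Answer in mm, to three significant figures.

σ_allow = σ_y/n = 854/3.9 = 219.0 MPa.
For a solid shaft σ_b = 32M/(πd³) and τ = 16T/(πd³), so the von Mises stress is σ' = (16/πd³)·√(4M²+3T²).
√(4M²+3T²) = √(4×(2.760×10^7)² + 3×(6.130×10^7)²) = 1.197×10^8 N·mm.
d³ = 16×1.197×10^8/(π×219.0) = 2.783×10^6 mm³.
d = 140.7 mm.

d = 141 mm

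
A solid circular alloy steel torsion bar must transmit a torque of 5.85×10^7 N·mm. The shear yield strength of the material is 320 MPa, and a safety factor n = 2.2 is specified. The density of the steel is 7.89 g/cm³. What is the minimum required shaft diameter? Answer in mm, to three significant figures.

d = 127 mm

Allowable shear stress τ_allow = 320/2.2 = 145.5 MPa.
For a solid shaft τ = 16T/(πd³), so d³ = 16T/(π τ_allow) = 16×5.8500×10^7/(π×145.5) = 2.048×10^6 mm³.
d = (2.048×10^6)^(1/3) = 127.0 mm.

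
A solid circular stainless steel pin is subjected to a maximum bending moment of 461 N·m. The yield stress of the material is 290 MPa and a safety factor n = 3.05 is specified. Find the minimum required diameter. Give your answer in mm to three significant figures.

σ_allow = 290/3.05 = 95.08 MPa.
For a solid circular section σ = 32M/(πd³), so d³ = 32M/(π σ_allow) = 32×461000/(π×95.08) = 49390 mm³.
d = 36.69 mm.

d = 36.7 mm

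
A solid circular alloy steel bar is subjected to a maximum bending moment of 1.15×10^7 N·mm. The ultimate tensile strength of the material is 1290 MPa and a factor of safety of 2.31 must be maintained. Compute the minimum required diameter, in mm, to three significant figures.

σ_allow = 1290/2.31 = 558.4 MPa.
For a solid circular section σ = 32M/(πd³), so d³ = 32M/(π σ_allow) = 32×1.1500×10^7/(π×558.4) = 209800 mm³.
d = 59.42 mm.

d = 59.4 mm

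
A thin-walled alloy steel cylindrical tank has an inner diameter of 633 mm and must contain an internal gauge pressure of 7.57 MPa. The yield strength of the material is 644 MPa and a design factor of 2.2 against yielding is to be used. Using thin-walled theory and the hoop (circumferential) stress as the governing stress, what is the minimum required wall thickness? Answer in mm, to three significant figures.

t = 8.18 mm

σ_allow = 644/2.2 = 292.7 MPa.
Hoop stress σ_h = pD/(2t), so t = pD/(2σ_allow) = 7.57×633/(2×292.7) = 8.185 mm.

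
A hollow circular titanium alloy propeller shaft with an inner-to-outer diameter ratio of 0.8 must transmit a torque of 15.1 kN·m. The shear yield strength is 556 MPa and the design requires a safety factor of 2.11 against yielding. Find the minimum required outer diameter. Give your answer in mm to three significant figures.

d_o = 79.1 mm

τ_allow = 556/2.11 = 263.5 MPa.
For a hollow shaft τ = 16T/[πd_o³(1−k⁴)] with k = 0.8, so 1−k⁴ = 0.5904.
d_o³ = 16T/[π τ_allow (1−k⁴)] = 16×1.5100×10^7/(π×263.5×0.5904) = 494300 mm³.
d_o = 79.07 mm.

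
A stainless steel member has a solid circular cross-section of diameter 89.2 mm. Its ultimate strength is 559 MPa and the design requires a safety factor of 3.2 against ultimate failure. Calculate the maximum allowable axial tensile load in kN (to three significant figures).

σ_allow = 559/3.2 = 174.7 MPa.
A = πd²/4 = π×89.2²/4 = 6249 mm².
F_allow = σ_allow × A = 174.7×6249 = 1.092×10^6 N.

F_allow = 1090 kN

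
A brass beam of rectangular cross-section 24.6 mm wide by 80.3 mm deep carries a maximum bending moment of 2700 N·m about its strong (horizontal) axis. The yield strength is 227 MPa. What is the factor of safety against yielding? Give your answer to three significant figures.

n = 2.22

Section modulus S = bh²/6 = 24.6×80.3²/6 = 26440 mm³.
σ = M/S = 2700000/26440 = 102.1 MPa.
n = 227/102.1 = 2.223.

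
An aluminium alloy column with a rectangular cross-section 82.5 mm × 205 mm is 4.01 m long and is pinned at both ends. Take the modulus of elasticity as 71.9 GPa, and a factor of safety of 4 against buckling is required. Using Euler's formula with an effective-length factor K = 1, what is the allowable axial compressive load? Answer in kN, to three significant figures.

P_allow = 106 kN

Buckling occurs about the weak axis: I_min = h·b³/12 = 205×82.5³/12 = 9.593×10^6 mm⁴ (b = 82.5 mm is the smaller dimension).
Effective length L_e = KL = 1×4.01 m = 4010 mm.
Euler critical load P_cr = π²EI/L_e² = π²×71900×9.593×10^6/4010² = 423300 N.
P_allow = P_cr/n = 423300/4 = 105800 N.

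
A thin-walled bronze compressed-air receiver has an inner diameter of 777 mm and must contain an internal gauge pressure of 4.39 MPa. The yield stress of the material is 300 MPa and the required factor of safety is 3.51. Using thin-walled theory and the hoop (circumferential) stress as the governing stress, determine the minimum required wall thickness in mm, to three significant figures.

σ_allow = 300/3.51 = 85.47 MPa.
Hoop stress σ_h = pD/(2t), so t = pD/(2σ_allow) = 4.39×777/(2×85.47) = 19.95 mm.

t = 20.0 mm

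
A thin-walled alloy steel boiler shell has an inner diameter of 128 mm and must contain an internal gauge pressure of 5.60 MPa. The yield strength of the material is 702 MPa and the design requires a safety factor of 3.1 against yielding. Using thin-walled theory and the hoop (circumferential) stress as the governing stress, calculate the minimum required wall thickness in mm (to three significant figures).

t = 1.58 mm

σ_allow = 702/3.1 = 226.5 MPa.
Hoop stress σ_h = pD/(2t), so t = pD/(2σ_allow) = 5.60×128/(2×226.5) = 1.583 mm.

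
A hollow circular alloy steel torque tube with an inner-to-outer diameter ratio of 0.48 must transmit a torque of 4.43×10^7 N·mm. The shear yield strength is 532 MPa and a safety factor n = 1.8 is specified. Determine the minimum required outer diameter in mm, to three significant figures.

d_o = 93.1 mm

τ_allow = 532/1.8 = 295.6 MPa.
For a hollow shaft τ = 16T/[πd_o³(1−k⁴)] with k = 0.48, so 1−k⁴ = 0.9469.
d_o³ = 16T/[π τ_allow (1−k⁴)] = 16×4.4300×10^7/(π×295.6×0.9469) = 806200 mm³.
d_o = 93.07 mm.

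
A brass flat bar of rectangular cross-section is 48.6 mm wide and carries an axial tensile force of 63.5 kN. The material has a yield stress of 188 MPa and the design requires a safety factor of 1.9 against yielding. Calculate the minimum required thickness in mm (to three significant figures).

σ_allow = 188/1.9 = 98.95 MPa.
Required area A = F/σ_allow = 63500/98.95 = 641.8 mm².
t = A/w = 641.8/48.6 = 13.20 mm.

t = 13.2 mm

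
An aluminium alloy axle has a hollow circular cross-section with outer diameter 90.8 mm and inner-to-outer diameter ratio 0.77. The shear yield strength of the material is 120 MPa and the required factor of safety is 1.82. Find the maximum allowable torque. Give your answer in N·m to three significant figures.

τ_allow = 120/1.82 = 65.93 MPa.
For a hollow shaft T_allow = τ_allow·πd_o³(1−k⁴)/16 with 1−k⁴ = 0.6485, so πd_o³(1−k⁴)/16 = 95320 mm³.
T_allow = 65.93×95320 = 6.285×10^6 N·mm = 6285 N·m.

T_allow = 6280 N·m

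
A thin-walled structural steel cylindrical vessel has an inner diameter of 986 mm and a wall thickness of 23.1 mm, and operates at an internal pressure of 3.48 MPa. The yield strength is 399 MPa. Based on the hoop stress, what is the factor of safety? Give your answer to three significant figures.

n = 5.37

σ_h = pD/(2t) = 3.48×986/(2×23.1) = 74.27 MPa.
n = 399/74.27 = 5.372.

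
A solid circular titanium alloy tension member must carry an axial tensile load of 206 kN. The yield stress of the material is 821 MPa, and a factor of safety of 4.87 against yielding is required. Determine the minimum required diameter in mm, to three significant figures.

d = 39.4 mm

Allowable stress σ_allow = 821/4.87 = 168.6 MPa.
Required area A = F/σ_allow = 206000/168.6 = 1222 mm².
A = πd²/4 → d = √(4A/π) = 39.44 mm.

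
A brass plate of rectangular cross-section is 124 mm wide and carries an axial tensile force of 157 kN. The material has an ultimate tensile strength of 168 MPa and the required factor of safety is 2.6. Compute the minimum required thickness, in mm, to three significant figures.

σ_allow = 168/2.6 = 64.62 MPa.
Required area A = F/σ_allow = 157000/64.62 = 2430 mm².
t = A/w = 2430/124 = 19.59 mm.

t = 19.6 mm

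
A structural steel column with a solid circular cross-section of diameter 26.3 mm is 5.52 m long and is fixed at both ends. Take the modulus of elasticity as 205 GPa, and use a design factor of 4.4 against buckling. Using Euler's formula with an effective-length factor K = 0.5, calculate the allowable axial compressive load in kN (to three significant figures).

I = πd⁴/64 = π×26.3⁴/64 = 23490 mm⁴.
Effective length L_e = KL = 0.5×5.52 m = 2760 mm.
Euler critical load P_cr = π²EI/L_e² = π²×205000×23490/2760² = 6238 N.
P_allow = P_cr/n = 6238/4.4 = 1418 N.

P_allow = 1.42 kN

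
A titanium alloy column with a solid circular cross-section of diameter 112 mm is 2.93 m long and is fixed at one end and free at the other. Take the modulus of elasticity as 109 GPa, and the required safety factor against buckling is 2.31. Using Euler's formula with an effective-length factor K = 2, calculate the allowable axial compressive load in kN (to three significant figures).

P_allow = 105 kN

I = πd⁴/64 = π×112⁴/64 = 7.724×10^6 mm⁴.
Effective length L_e = KL = 2×2.93 m = 5860 mm.
Euler critical load P_cr = π²EI/L_e² = π²×109000×7.724×10^6/5860² = 242000 N.
P_allow = P_cr/n = 242000/2.31 = 104800 N.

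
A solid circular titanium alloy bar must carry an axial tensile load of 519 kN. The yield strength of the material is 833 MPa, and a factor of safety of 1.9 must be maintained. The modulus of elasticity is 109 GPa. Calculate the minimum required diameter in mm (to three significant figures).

d = 38.8 mm

Allowable stress σ_allow = 833/1.9 = 438.4 MPa.
Required area A = F/σ_allow = 519000/438.4 = 1184 mm².
A = πd²/4 → d = √(4A/π) = 38.82 mm.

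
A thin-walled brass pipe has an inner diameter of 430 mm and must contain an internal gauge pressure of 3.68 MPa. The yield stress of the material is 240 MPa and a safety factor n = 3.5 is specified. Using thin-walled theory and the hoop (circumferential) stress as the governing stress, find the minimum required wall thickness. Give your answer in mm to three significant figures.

t = 11.5 mm

σ_allow = 240/3.5 = 68.57 MPa.
Hoop stress σ_h = pD/(2t), so t = pD/(2σ_allow) = 3.68×430/(2×68.57) = 11.54 mm.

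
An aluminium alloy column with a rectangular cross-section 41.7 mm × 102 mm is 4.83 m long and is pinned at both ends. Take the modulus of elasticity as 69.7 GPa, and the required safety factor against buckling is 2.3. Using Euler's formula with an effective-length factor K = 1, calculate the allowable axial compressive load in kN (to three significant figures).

P_allow = 7.90 kN

Buckling occurs about the weak axis: I_min = h·b³/12 = 102×41.7³/12 = 616300 mm⁴ (b = 41.7 mm is the smaller dimension).
Effective length L_e = KL = 1×4.83 m = 4830 mm.
Euler critical load P_cr = π²EI/L_e² = π²×69700×616300/4830² = 18170 N.
P_allow = P_cr/n = 18170/2.3 = 7902 N.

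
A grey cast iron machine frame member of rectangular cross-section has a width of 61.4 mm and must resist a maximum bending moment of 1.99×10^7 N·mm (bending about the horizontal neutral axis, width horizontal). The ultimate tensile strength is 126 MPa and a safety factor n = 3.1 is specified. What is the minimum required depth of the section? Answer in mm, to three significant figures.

σ_allow = 126/3.1 = 40.65 MPa.
For a rectangular section σ = 6M/(bh²), so h² = 6M/(b σ_allow) = 6×1.9900×10^7/(61.4×40.65) = 47840 mm².
h = 218.7 mm.

h = 219 mm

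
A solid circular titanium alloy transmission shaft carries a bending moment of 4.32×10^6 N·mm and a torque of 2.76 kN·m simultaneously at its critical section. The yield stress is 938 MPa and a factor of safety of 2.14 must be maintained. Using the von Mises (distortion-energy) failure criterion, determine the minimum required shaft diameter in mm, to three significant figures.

d = 48.6 mm

σ_allow = σ_y/n = 938/2.14 = 438.3 MPa.
For a solid shaft σ_b = 32M/(πd³) and τ = 16T/(πd³), so the von Mises stress is σ' = (16/πd³)·√(4M²+3T²).
√(4M²+3T²) = √(4×(4.320×10^6)² + 3×(2.760×10^6)²) = 9.874×10^6 N·mm.
d³ = 16×9.874×10^6/(π×438.3) = 114700 mm³.
d = 48.59 mm.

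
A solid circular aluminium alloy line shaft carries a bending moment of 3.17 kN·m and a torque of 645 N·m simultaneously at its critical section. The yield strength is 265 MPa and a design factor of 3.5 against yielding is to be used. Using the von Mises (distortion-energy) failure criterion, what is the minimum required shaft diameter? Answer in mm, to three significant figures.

σ_allow = σ_y/n = 265/3.5 = 75.71 MPa.
For a solid shaft σ_b = 32M/(πd³) and τ = 16T/(πd³), so the von Mises stress is σ' = (16/πd³)·√(4M²+3T²).
√(4M²+3T²) = √(4×(3.170×10^6)² + 3×(645000)²) = 6.438×10^6 N·mm.
d³ = 16×6.438×10^6/(π×75.71) = 433000 mm³.
d = 75.66 mm.

d = 75.7 mm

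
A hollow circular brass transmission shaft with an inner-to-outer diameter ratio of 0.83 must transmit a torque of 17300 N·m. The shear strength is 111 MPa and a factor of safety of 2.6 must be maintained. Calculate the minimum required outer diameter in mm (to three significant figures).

d_o = 158 mm

τ_allow = 111/2.6 = 42.69 MPa.
For a hollow shaft τ = 16T/[πd_o³(1−k⁴)] with k = 0.83, so 1−k⁴ = 0.5254.
d_o³ = 16T/[π τ_allow (1−k⁴)] = 16×1.7300×10^7/(π×42.69×0.5254) = 3.928×10^6 mm³.
d_o = 157.8 mm.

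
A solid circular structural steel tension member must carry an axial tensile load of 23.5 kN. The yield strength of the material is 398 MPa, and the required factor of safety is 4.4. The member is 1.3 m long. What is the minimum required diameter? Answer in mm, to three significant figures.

Allowable stress σ_allow = 398/4.4 = 90.45 MPa.
Required area A = F/σ_allow = 23500/90.45 = 259.8 mm².
A = πd²/4 → d = √(4A/π) = 18.19 mm.

d = 18.2 mm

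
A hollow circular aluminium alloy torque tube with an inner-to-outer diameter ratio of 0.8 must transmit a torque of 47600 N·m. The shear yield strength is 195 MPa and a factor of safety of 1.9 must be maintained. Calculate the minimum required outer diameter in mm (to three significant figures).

d_o = 159 mm

τ_allow = 195/1.9 = 102.6 MPa.
For a hollow shaft τ = 16T/[πd_o³(1−k⁴)] with k = 0.8, so 1−k⁴ = 0.5904.
d_o³ = 16T/[π τ_allow (1−k⁴)] = 16×4.7600×10^7/(π×102.6×0.5904) = 4.001×10^6 mm³.
d_o = 158.8 mm.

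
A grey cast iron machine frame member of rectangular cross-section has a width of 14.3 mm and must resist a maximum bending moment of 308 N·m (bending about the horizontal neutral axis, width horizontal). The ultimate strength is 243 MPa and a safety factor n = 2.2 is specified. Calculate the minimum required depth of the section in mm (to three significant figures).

σ_allow = 243/2.2 = 110.5 MPa.
For a rectangular section σ = 6M/(bh²), so h² = 6M/(b σ_allow) = 6×308000/(14.3×110.5) = 1170 mm².
h = 34.21 mm.

h = 34.2 mm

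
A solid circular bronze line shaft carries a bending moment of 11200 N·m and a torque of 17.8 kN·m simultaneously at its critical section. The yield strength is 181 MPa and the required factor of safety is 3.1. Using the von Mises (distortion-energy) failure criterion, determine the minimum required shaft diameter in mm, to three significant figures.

d = 149 mm

σ_allow = σ_y/n = 181/3.1 = 58.39 MPa.
For a solid shaft σ_b = 32M/(πd³) and τ = 16T/(πd³), so the von Mises stress is σ' = (16/πd³)·√(4M²+3T²).
√(4M²+3T²) = √(4×(1.120×10^7)² + 3×(1.780×10^7)²) = 3.811×10^7 N·mm.
d³ = 16×3.811×10^7/(π×58.39) = 3.324×10^6 mm³.
d = 149.2 mm.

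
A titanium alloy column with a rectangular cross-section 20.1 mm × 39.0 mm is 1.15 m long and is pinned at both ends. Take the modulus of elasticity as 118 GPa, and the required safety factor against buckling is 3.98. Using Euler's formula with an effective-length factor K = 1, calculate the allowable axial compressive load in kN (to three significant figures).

P_allow = 5.84 kN

Buckling occurs about the weak axis: I_min = h·b³/12 = 39.0×20.1³/12 = 26390 mm⁴ (b = 20.1 mm is the smaller dimension).
Effective length L_e = KL = 1×1.15 m = 1150 mm.
Euler critical load P_cr = π²EI/L_e² = π²×118000×26390/1150² = 23240 N.
P_allow = P_cr/n = 23240/3.98 = 5839 N.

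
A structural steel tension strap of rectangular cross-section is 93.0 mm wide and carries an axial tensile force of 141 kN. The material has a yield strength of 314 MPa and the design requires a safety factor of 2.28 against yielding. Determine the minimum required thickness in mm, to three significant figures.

t = 11.0 mm

σ_allow = 314/2.28 = 137.7 MPa.
Required area A = F/σ_allow = 141000/137.7 = 1024 mm².
t = A/w = 1024/93.0 = 11.01 mm.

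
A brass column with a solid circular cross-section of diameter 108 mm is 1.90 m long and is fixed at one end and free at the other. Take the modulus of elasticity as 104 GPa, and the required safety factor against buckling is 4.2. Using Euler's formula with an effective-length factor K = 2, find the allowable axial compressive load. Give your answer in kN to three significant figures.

P_allow = 113 kN

I = πd⁴/64 = π×108⁴/64 = 6.678×10^6 mm⁴.
Effective length L_e = KL = 2×1.90 m = 3800 mm.
Euler critical load P_cr = π²EI/L_e² = π²×104000×6.678×10^6/3800² = 474700 N.
P_allow = P_cr/n = 474700/4.2 = 113000 N.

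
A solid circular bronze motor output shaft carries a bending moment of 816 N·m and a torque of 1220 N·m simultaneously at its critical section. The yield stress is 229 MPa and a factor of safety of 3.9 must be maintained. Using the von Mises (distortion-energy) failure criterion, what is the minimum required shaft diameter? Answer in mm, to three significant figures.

d = 61.4 mm

σ_allow = σ_y/n = 229/3.9 = 58.72 MPa.
For a solid shaft σ_b = 32M/(πd³) and τ = 16T/(πd³), so the von Mises stress is σ' = (16/πd³)·√(4M²+3T²).
√(4M²+3T²) = √(4×(816000)² + 3×(1.220×10^6)²) = 2.670×10^6 N·mm.
d³ = 16×2.670×10^6/(π×58.72) = 231600 mm³.
d = 61.41 mm.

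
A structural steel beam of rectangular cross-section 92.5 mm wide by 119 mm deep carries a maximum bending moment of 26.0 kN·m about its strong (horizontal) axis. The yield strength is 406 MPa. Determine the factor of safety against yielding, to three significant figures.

Section modulus S = bh²/6 = 92.5×119²/6 = 218300 mm³.
σ = M/S = 2.6000×10^7/218300 = 119.1 MPa.
n = 406/119.1 = 3.409.

n = 3.41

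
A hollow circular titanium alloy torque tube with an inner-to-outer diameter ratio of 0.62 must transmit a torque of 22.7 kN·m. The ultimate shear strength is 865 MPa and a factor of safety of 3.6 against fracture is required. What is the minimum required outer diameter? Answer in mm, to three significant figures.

d_o = 82.6 mm

τ_allow = 865/3.6 = 240.3 MPa.
For a hollow shaft τ = 16T/[πd_o³(1−k⁴)] with k = 0.62, so 1−k⁴ = 0.8522.
d_o³ = 16T/[π τ_allow (1−k⁴)] = 16×2.2700×10^7/(π×240.3×0.8522) = 564600 mm³.
d_o = 82.65 mm.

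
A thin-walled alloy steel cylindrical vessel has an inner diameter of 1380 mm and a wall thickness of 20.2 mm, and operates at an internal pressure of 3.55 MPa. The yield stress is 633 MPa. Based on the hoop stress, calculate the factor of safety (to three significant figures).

σ_h = pD/(2t) = 3.55×1380/(2×20.2) = 121.3 MPa.
n = 633/121.3 = 5.220.

n = 5.22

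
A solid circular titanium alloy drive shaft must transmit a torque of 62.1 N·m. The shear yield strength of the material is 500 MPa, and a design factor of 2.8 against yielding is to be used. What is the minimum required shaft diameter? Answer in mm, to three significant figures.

Allowable shear stress τ_allow = 500/2.8 = 178.6 MPa.
For a solid shaft τ = 16T/(πd³), so d³ = 16T/(π τ_allow) = 16×62100/(π×178.6) = 1771 mm³.
d = (1771)^(1/3) = 12.10 mm.

d = 12.1 mm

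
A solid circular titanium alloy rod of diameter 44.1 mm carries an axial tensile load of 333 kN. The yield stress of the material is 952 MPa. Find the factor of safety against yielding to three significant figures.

A = πd²/4 = 1527 mm².
σ = F/A = 333000/1527 = 218.0 MPa.
n = 952/218.0 = 4.367.

n = 4.37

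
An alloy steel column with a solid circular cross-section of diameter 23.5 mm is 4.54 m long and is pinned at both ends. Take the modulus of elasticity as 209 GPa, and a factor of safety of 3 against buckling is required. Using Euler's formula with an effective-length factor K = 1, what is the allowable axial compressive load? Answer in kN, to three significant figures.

P_allow = 0.499 kN

I = πd⁴/64 = π×23.5⁴/64 = 14970 mm⁴.
Effective length L_e = KL = 1×4.54 m = 4540 mm.
Euler critical load P_cr = π²EI/L_e² = π²×209000×14970/4540² = 1498 N.
P_allow = P_cr/n = 1498/3 = 499.4 N.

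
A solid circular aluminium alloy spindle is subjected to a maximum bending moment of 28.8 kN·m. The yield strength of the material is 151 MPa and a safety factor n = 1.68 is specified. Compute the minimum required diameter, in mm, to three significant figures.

d = 148 mm

σ_allow = 151/1.68 = 89.88 MPa.
For a solid circular section σ = 32M/(πd³), so d³ = 32M/(π σ_allow) = 32×2.8800×10^7/(π×89.88) = 3.264×10^6 mm³.
d = 148.3 mm.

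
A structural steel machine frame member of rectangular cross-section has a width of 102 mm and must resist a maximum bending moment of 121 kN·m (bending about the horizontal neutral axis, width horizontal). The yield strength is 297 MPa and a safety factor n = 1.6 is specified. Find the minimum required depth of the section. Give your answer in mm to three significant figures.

σ_allow = 297/1.6 = 185.6 MPa.
For a rectangular section σ = 6M/(bh²), so h² = 6M/(b σ_allow) = 6×1.2100×10^8/(102×185.6) = 38340 mm².
h = 195.8 mm.

h = 196 mm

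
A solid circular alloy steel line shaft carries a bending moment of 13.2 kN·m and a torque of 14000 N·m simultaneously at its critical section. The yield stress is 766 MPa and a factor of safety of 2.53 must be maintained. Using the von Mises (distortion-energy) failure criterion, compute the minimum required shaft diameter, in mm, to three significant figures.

σ_allow = σ_y/n = 766/2.53 = 302.8 MPa.
For a solid shaft σ_b = 32M/(πd³) and τ = 16T/(πd³), so the von Mises stress is σ' = (16/πd³)·√(4M²+3T²).
√(4M²+3T²) = √(4×(1.320×10^7)² + 3×(1.400×10^7)²) = 3.585×10^7 N·mm.
d³ = 16×3.585×10^7/(π×302.8) = 603000 mm³.
d = 84.48 mm.

d = 84.5 mm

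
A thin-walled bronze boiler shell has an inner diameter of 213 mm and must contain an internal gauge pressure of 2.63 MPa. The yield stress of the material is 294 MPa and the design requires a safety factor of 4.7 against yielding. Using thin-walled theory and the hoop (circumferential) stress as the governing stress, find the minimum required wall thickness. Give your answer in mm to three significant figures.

σ_allow = 294/4.7 = 62.55 MPa.
Hoop stress σ_h = pD/(2t), so t = pD/(2σ_allow) = 2.63×213/(2×62.55) = 4.478 mm.

t = 4.48 mm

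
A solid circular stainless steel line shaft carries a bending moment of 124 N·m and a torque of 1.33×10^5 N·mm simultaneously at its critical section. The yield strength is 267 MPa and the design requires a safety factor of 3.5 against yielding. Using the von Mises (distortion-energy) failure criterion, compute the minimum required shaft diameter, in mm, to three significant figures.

d = 28.3 mm

σ_allow = σ_y/n = 267/3.5 = 76.29 MPa.
For a solid shaft σ_b = 32M/(πd³) and τ = 16T/(πd³), so the von Mises stress is σ' = (16/πd³)·√(4M²+3T²).
√(4M²+3T²) = √(4×(124000)² + 3×(133000)²) = 338500 N·mm.
d³ = 16×338500/(π×76.29) = 22600 mm³.
d = 28.27 mm.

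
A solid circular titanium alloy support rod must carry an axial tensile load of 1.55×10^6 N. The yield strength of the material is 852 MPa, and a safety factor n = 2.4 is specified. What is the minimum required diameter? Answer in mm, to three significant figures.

d = 74.6 mm

Allowable stress σ_allow = 852/2.4 = 355.0 MPa.
Required area A = F/σ_allow = 1550000/355.0 = 4366 mm².
A = πd²/4 → d = √(4A/π) = 74.56 mm.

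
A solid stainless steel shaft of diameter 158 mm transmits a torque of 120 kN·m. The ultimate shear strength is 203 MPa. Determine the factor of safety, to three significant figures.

τ = 16T/(πd³) = 16×1.2000×10^8/(π×158³) = 154.9 MPa.
n = τ_limit/τ = 203/154.9 = 1.310.

n = 1.31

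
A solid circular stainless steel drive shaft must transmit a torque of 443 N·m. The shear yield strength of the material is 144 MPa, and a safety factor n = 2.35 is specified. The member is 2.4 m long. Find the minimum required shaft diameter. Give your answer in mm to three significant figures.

d = 33.3 mm

Allowable shear stress τ_allow = 144/2.35 = 61.28 MPa.
For a solid shaft τ = 16T/(πd³), so d³ = 16T/(π τ_allow) = 16×443000/(π×61.28) = 36820 mm³.
d = (36820)^(1/3) = 33.27 mm.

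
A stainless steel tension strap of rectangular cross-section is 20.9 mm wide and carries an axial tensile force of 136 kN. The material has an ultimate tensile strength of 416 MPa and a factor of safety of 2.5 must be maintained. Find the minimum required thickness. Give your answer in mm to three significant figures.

t = 39.1 mm

σ_allow = 416/2.5 = 166.4 MPa.
Required area A = F/σ_allow = 136000/166.4 = 817.3 mm².
t = A/w = 817.3/20.9 = 39.11 mm.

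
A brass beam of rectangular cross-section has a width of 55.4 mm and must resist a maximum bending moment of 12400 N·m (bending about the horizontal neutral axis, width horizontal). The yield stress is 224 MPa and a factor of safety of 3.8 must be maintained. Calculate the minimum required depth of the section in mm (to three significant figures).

σ_allow = 224/3.8 = 58.95 MPa.
For a rectangular section σ = 6M/(bh²), so h² = 6M/(b σ_allow) = 6×1.2400×10^7/(55.4×58.95) = 22780 mm².
h = 150.9 mm.

h = 151 mm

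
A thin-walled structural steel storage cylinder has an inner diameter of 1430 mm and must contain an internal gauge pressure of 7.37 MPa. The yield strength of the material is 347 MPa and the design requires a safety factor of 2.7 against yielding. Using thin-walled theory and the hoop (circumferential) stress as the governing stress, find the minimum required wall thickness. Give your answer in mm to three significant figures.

t = 41.0 mm

σ_allow = 347/2.7 = 128.5 MPa.
Hoop stress σ_h = pD/(2t), so t = pD/(2σ_allow) = 7.37×1430/(2×128.5) = 41.00 mm.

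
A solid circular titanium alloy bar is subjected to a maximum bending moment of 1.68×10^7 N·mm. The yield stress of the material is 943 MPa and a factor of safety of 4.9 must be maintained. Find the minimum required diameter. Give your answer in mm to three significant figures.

σ_allow = 943/4.9 = 192.4 MPa.
For a solid circular section σ = 32M/(πd³), so d³ = 32M/(π σ_allow) = 32×1.6800×10^7/(π×192.4) = 889200 mm³.
d = 96.16 mm.

d = 96.2 mm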